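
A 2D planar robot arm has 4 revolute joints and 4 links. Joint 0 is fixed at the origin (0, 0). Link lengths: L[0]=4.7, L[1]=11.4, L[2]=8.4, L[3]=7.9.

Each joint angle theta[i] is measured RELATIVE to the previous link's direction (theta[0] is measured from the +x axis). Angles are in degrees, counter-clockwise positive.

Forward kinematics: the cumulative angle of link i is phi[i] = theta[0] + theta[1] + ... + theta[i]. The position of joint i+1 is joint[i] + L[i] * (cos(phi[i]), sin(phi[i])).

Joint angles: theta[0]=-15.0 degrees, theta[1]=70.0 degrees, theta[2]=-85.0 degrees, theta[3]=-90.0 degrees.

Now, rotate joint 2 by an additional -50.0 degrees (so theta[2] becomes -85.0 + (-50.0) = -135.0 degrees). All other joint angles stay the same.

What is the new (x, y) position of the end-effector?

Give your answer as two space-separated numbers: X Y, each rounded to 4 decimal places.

Answer: 4.7573 -1.5223

Derivation:
joint[0] = (0.0000, 0.0000)  (base)
link 0: phi[0] = -15 = -15 deg
  cos(-15 deg) = 0.9659, sin(-15 deg) = -0.2588
  joint[1] = (0.0000, 0.0000) + 4.7 * (0.9659, -0.2588) = (0.0000 + 4.5399, 0.0000 + -1.2164) = (4.5399, -1.2164)
link 1: phi[1] = -15 + 70 = 55 deg
  cos(55 deg) = 0.5736, sin(55 deg) = 0.8192
  joint[2] = (4.5399, -1.2164) + 11.4 * (0.5736, 0.8192) = (4.5399 + 6.5388, -1.2164 + 9.3383) = (11.0786, 8.1219)
link 2: phi[2] = -15 + 70 + -135 = -80 deg
  cos(-80 deg) = 0.1736, sin(-80 deg) = -0.9848
  joint[3] = (11.0786, 8.1219) + 8.4 * (0.1736, -0.9848) = (11.0786 + 1.4586, 8.1219 + -8.2724) = (12.5373, -0.1505)
link 3: phi[3] = -15 + 70 + -135 + -90 = -170 deg
  cos(-170 deg) = -0.9848, sin(-170 deg) = -0.1736
  joint[4] = (12.5373, -0.1505) + 7.9 * (-0.9848, -0.1736) = (12.5373 + -7.7800, -0.1505 + -1.3718) = (4.7573, -1.5223)
End effector: (4.7573, -1.5223)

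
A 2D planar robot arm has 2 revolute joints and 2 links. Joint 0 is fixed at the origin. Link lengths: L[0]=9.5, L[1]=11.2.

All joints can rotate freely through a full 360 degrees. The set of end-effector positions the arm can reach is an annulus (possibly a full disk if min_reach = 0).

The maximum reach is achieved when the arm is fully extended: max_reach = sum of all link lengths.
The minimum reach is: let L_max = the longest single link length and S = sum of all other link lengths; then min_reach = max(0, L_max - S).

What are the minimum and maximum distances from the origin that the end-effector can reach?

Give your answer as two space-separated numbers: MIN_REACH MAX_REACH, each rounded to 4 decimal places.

Link lengths: [9.5, 11.2]
max_reach = 9.5 + 11.2 = 20.7
L_max = max([9.5, 11.2]) = 11.2
S (sum of others) = 20.7 - 11.2 = 9.5
min_reach = max(0, 11.2 - 9.5) = max(0, 1.7) = 1.7

Answer: 1.7000 20.7000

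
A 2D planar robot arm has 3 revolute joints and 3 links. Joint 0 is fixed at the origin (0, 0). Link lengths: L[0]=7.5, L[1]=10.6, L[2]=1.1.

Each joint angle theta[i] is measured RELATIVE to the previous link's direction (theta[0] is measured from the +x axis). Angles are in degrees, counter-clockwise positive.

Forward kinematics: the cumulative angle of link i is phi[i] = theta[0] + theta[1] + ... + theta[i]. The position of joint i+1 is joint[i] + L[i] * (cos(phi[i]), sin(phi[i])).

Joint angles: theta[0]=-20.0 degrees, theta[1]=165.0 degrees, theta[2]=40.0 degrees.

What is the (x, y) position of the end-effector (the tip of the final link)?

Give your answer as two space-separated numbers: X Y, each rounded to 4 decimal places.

joint[0] = (0.0000, 0.0000)  (base)
link 0: phi[0] = -20 = -20 deg
  cos(-20 deg) = 0.9397, sin(-20 deg) = -0.3420
  joint[1] = (0.0000, 0.0000) + 7.5 * (0.9397, -0.3420) = (0.0000 + 7.0477, 0.0000 + -2.5652) = (7.0477, -2.5652)
link 1: phi[1] = -20 + 165 = 145 deg
  cos(145 deg) = -0.8192, sin(145 deg) = 0.5736
  joint[2] = (7.0477, -2.5652) + 10.6 * (-0.8192, 0.5736) = (7.0477 + -8.6830, -2.5652 + 6.0799) = (-1.6353, 3.5148)
link 2: phi[2] = -20 + 165 + 40 = 185 deg
  cos(185 deg) = -0.9962, sin(185 deg) = -0.0872
  joint[3] = (-1.6353, 3.5148) + 1.1 * (-0.9962, -0.0872) = (-1.6353 + -1.0958, 3.5148 + -0.0959) = (-2.7311, 3.4189)
End effector: (-2.7311, 3.4189)

Answer: -2.7311 3.4189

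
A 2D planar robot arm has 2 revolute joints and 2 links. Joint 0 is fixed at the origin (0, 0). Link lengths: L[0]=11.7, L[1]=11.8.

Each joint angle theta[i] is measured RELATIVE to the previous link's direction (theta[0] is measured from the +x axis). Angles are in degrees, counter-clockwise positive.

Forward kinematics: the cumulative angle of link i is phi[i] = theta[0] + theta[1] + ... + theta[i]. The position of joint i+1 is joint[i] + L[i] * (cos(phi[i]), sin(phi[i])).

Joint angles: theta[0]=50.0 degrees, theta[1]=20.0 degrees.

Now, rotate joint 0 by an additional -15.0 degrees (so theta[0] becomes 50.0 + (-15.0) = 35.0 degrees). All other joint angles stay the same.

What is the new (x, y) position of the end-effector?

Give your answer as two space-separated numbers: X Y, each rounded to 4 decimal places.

joint[0] = (0.0000, 0.0000)  (base)
link 0: phi[0] = 35 = 35 deg
  cos(35 deg) = 0.8192, sin(35 deg) = 0.5736
  joint[1] = (0.0000, 0.0000) + 11.7 * (0.8192, 0.5736) = (0.0000 + 9.5841, 0.0000 + 6.7108) = (9.5841, 6.7108)
link 1: phi[1] = 35 + 20 = 55 deg
  cos(55 deg) = 0.5736, sin(55 deg) = 0.8192
  joint[2] = (9.5841, 6.7108) + 11.8 * (0.5736, 0.8192) = (9.5841 + 6.7682, 6.7108 + 9.6660) = (16.3523, 16.3768)
End effector: (16.3523, 16.3768)

Answer: 16.3523 16.3768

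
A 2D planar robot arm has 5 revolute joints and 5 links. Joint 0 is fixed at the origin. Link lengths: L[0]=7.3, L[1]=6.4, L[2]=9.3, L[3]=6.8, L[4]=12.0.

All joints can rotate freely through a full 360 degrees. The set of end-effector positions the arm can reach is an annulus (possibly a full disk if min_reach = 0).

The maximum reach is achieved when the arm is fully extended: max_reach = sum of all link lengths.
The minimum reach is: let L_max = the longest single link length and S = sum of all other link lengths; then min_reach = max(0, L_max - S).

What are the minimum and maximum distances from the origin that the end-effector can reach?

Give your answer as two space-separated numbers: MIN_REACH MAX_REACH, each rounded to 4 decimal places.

Link lengths: [7.3, 6.4, 9.3, 6.8, 12.0]
max_reach = 7.3 + 6.4 + 9.3 + 6.8 + 12 = 41.8
L_max = max([7.3, 6.4, 9.3, 6.8, 12.0]) = 12
S (sum of others) = 41.8 - 12 = 29.8
min_reach = max(0, 12 - 29.8) = max(0, -17.8) = 0

Answer: 0.0000 41.8000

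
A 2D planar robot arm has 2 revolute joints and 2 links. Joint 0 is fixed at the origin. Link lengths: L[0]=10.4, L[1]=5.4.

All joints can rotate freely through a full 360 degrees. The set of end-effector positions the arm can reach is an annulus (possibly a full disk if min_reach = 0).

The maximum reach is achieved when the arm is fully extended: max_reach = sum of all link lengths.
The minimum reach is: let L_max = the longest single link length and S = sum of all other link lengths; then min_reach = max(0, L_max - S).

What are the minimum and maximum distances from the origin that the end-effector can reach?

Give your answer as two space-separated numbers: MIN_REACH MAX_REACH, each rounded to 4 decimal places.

Answer: 5.0000 15.8000

Derivation:
Link lengths: [10.4, 5.4]
max_reach = 10.4 + 5.4 = 15.8
L_max = max([10.4, 5.4]) = 10.4
S (sum of others) = 15.8 - 10.4 = 5.4
min_reach = max(0, 10.4 - 5.4) = max(0, 5) = 5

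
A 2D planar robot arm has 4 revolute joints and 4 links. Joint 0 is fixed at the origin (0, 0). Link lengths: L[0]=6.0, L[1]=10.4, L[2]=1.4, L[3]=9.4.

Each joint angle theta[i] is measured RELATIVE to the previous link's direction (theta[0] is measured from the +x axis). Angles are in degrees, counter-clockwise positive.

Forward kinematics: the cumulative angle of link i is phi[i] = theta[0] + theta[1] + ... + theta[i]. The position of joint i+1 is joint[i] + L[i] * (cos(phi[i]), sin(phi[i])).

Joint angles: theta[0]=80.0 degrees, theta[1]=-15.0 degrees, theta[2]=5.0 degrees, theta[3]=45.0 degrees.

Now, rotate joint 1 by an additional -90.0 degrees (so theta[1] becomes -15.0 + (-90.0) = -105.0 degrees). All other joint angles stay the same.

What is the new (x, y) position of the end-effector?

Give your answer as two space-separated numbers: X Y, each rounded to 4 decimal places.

joint[0] = (0.0000, 0.0000)  (base)
link 0: phi[0] = 80 = 80 deg
  cos(80 deg) = 0.1736, sin(80 deg) = 0.9848
  joint[1] = (0.0000, 0.0000) + 6 * (0.1736, 0.9848) = (0.0000 + 1.0419, 0.0000 + 5.9088) = (1.0419, 5.9088)
link 1: phi[1] = 80 + -105 = -25 deg
  cos(-25 deg) = 0.9063, sin(-25 deg) = -0.4226
  joint[2] = (1.0419, 5.9088) + 10.4 * (0.9063, -0.4226) = (1.0419 + 9.4256, 5.9088 + -4.3952) = (10.4675, 1.5136)
link 2: phi[2] = 80 + -105 + 5 = -20 deg
  cos(-20 deg) = 0.9397, sin(-20 deg) = -0.3420
  joint[3] = (10.4675, 1.5136) + 1.4 * (0.9397, -0.3420) = (10.4675 + 1.3156, 1.5136 + -0.4788) = (11.7831, 1.0348)
link 3: phi[3] = 80 + -105 + 5 + 45 = 25 deg
  cos(25 deg) = 0.9063, sin(25 deg) = 0.4226
  joint[4] = (11.7831, 1.0348) + 9.4 * (0.9063, 0.4226) = (11.7831 + 8.5193, 1.0348 + 3.9726) = (20.3024, 5.0074)
End effector: (20.3024, 5.0074)

Answer: 20.3024 5.0074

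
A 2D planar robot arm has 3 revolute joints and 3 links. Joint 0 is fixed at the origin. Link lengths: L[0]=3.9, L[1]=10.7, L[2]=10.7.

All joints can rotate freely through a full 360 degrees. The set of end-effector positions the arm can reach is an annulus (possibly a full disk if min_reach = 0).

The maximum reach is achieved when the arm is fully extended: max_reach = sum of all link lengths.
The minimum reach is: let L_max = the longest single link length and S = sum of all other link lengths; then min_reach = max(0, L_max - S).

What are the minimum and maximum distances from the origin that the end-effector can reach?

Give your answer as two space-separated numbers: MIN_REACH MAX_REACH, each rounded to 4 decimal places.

Link lengths: [3.9, 10.7, 10.7]
max_reach = 3.9 + 10.7 + 10.7 = 25.3
L_max = max([3.9, 10.7, 10.7]) = 10.7
S (sum of others) = 25.3 - 10.7 = 14.6
min_reach = max(0, 10.7 - 14.6) = max(0, -3.9) = 0

Answer: 0.0000 25.3000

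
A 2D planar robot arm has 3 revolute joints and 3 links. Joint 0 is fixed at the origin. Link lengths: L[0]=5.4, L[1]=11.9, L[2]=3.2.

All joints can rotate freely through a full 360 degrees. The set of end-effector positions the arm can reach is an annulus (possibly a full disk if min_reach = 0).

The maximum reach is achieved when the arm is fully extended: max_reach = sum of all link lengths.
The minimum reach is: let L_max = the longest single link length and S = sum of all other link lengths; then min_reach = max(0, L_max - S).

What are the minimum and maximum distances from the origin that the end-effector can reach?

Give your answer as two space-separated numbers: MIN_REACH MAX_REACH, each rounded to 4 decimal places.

Answer: 3.3000 20.5000

Derivation:
Link lengths: [5.4, 11.9, 3.2]
max_reach = 5.4 + 11.9 + 3.2 = 20.5
L_max = max([5.4, 11.9, 3.2]) = 11.9
S (sum of others) = 20.5 - 11.9 = 8.6
min_reach = max(0, 11.9 - 8.6) = max(0, 3.3) = 3.3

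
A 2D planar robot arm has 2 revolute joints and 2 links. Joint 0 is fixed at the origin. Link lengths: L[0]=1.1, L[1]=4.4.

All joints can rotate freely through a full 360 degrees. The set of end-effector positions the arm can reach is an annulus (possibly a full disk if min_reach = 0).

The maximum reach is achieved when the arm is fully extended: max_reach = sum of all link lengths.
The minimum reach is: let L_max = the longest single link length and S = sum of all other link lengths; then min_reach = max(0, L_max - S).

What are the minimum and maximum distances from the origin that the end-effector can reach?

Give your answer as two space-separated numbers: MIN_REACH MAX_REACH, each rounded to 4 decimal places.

Answer: 3.3000 5.5000

Derivation:
Link lengths: [1.1, 4.4]
max_reach = 1.1 + 4.4 = 5.5
L_max = max([1.1, 4.4]) = 4.4
S (sum of others) = 5.5 - 4.4 = 1.1
min_reach = max(0, 4.4 - 1.1) = max(0, 3.3) = 3.3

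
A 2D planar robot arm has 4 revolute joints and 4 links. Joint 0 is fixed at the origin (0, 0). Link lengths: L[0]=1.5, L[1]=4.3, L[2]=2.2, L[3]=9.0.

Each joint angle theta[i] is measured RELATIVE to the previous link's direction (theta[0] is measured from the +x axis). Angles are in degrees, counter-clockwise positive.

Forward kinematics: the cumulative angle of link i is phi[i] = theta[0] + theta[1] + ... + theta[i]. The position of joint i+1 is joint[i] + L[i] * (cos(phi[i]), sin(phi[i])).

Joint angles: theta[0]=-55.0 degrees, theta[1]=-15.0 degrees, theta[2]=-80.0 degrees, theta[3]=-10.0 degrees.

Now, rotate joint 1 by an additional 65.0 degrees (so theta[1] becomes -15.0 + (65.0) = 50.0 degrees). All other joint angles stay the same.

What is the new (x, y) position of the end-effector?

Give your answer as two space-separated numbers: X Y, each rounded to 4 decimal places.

joint[0] = (0.0000, 0.0000)  (base)
link 0: phi[0] = -55 = -55 deg
  cos(-55 deg) = 0.5736, sin(-55 deg) = -0.8192
  joint[1] = (0.0000, 0.0000) + 1.5 * (0.5736, -0.8192) = (0.0000 + 0.8604, 0.0000 + -1.2287) = (0.8604, -1.2287)
link 1: phi[1] = -55 + 50 = -5 deg
  cos(-5 deg) = 0.9962, sin(-5 deg) = -0.0872
  joint[2] = (0.8604, -1.2287) + 4.3 * (0.9962, -0.0872) = (0.8604 + 4.2836, -1.2287 + -0.3748) = (5.1440, -1.6035)
link 2: phi[2] = -55 + 50 + -80 = -85 deg
  cos(-85 deg) = 0.0872, sin(-85 deg) = -0.9962
  joint[3] = (5.1440, -1.6035) + 2.2 * (0.0872, -0.9962) = (5.1440 + 0.1917, -1.6035 + -2.1916) = (5.3357, -3.7951)
link 3: phi[3] = -55 + 50 + -80 + -10 = -95 deg
  cos(-95 deg) = -0.0872, sin(-95 deg) = -0.9962
  joint[4] = (5.3357, -3.7951) + 9 * (-0.0872, -0.9962) = (5.3357 + -0.7844, -3.7951 + -8.9658) = (4.5513, -12.7609)
End effector: (4.5513, -12.7609)

Answer: 4.5513 -12.7609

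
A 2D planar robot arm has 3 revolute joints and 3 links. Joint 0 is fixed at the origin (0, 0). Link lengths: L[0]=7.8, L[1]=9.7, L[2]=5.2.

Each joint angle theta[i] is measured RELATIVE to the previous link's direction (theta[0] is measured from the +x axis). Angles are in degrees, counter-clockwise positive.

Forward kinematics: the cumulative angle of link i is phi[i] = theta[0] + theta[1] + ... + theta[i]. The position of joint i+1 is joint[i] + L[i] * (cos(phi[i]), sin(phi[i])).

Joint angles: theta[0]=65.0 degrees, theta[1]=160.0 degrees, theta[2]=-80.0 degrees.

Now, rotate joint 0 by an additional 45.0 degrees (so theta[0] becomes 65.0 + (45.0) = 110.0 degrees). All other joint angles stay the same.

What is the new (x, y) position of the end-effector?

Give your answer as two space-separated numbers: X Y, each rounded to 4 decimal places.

Answer: -7.7888 -3.2734

Derivation:
joint[0] = (0.0000, 0.0000)  (base)
link 0: phi[0] = 110 = 110 deg
  cos(110 deg) = -0.3420, sin(110 deg) = 0.9397
  joint[1] = (0.0000, 0.0000) + 7.8 * (-0.3420, 0.9397) = (0.0000 + -2.6678, 0.0000 + 7.3296) = (-2.6678, 7.3296)
link 1: phi[1] = 110 + 160 = 270 deg
  cos(270 deg) = -0.0000, sin(270 deg) = -1.0000
  joint[2] = (-2.6678, 7.3296) + 9.7 * (-0.0000, -1.0000) = (-2.6678 + -0.0000, 7.3296 + -9.7000) = (-2.6678, -2.3704)
link 2: phi[2] = 110 + 160 + -80 = 190 deg
  cos(190 deg) = -0.9848, sin(190 deg) = -0.1736
  joint[3] = (-2.6678, -2.3704) + 5.2 * (-0.9848, -0.1736) = (-2.6678 + -5.1210, -2.3704 + -0.9030) = (-7.7888, -3.2734)
End effector: (-7.7888, -3.2734)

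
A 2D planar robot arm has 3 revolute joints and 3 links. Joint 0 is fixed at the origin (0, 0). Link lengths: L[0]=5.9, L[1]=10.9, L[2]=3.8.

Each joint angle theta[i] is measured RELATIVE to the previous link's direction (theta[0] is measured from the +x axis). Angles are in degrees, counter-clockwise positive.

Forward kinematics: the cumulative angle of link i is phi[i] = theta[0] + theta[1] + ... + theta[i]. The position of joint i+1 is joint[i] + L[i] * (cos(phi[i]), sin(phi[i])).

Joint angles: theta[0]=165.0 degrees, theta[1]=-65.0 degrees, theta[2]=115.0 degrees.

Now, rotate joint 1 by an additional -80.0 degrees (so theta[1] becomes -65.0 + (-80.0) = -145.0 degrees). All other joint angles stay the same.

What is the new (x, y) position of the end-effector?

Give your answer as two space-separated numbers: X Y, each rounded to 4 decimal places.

joint[0] = (0.0000, 0.0000)  (base)
link 0: phi[0] = 165 = 165 deg
  cos(165 deg) = -0.9659, sin(165 deg) = 0.2588
  joint[1] = (0.0000, 0.0000) + 5.9 * (-0.9659, 0.2588) = (0.0000 + -5.6990, 0.0000 + 1.5270) = (-5.6990, 1.5270)
link 1: phi[1] = 165 + -145 = 20 deg
  cos(20 deg) = 0.9397, sin(20 deg) = 0.3420
  joint[2] = (-5.6990, 1.5270) + 10.9 * (0.9397, 0.3420) = (-5.6990 + 10.2426, 1.5270 + 3.7280) = (4.5437, 5.2551)
link 2: phi[2] = 165 + -145 + 115 = 135 deg
  cos(135 deg) = -0.7071, sin(135 deg) = 0.7071
  joint[3] = (4.5437, 5.2551) + 3.8 * (-0.7071, 0.7071) = (4.5437 + -2.6870, 5.2551 + 2.6870) = (1.8567, 7.9421)
End effector: (1.8567, 7.9421)

Answer: 1.8567 7.9421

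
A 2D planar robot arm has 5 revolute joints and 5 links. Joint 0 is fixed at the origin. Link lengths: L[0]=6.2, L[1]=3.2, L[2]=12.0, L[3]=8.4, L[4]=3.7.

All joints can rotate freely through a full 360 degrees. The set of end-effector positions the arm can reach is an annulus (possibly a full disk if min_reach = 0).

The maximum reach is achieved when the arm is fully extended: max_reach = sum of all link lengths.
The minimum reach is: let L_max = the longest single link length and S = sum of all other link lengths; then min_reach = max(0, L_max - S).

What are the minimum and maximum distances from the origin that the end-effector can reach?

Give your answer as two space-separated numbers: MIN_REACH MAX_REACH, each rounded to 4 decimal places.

Link lengths: [6.2, 3.2, 12.0, 8.4, 3.7]
max_reach = 6.2 + 3.2 + 12 + 8.4 + 3.7 = 33.5
L_max = max([6.2, 3.2, 12.0, 8.4, 3.7]) = 12
S (sum of others) = 33.5 - 12 = 21.5
min_reach = max(0, 12 - 21.5) = max(0, -9.5) = 0

Answer: 0.0000 33.5000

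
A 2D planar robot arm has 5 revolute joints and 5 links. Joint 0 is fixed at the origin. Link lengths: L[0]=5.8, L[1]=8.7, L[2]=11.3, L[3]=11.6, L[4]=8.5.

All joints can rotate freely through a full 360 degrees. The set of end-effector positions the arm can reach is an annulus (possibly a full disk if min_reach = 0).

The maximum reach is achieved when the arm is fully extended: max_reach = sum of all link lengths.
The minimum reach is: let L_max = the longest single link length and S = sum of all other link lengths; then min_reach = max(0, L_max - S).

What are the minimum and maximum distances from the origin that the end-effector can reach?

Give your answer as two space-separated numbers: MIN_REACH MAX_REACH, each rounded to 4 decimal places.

Link lengths: [5.8, 8.7, 11.3, 11.6, 8.5]
max_reach = 5.8 + 8.7 + 11.3 + 11.6 + 8.5 = 45.9
L_max = max([5.8, 8.7, 11.3, 11.6, 8.5]) = 11.6
S (sum of others) = 45.9 - 11.6 = 34.3
min_reach = max(0, 11.6 - 34.3) = max(0, -22.7) = 0

Answer: 0.0000 45.9000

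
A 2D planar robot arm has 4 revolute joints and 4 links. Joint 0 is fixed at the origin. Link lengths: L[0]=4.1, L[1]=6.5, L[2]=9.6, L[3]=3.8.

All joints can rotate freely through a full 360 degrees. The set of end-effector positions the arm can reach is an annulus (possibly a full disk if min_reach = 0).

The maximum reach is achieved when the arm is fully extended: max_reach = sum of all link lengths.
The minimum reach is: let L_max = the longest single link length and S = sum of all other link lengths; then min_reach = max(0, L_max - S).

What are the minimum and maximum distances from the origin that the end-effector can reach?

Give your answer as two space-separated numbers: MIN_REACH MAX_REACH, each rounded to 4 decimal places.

Answer: 0.0000 24.0000

Derivation:
Link lengths: [4.1, 6.5, 9.6, 3.8]
max_reach = 4.1 + 6.5 + 9.6 + 3.8 = 24
L_max = max([4.1, 6.5, 9.6, 3.8]) = 9.6
S (sum of others) = 24 - 9.6 = 14.4
min_reach = max(0, 9.6 - 14.4) = max(0, -4.8) = 0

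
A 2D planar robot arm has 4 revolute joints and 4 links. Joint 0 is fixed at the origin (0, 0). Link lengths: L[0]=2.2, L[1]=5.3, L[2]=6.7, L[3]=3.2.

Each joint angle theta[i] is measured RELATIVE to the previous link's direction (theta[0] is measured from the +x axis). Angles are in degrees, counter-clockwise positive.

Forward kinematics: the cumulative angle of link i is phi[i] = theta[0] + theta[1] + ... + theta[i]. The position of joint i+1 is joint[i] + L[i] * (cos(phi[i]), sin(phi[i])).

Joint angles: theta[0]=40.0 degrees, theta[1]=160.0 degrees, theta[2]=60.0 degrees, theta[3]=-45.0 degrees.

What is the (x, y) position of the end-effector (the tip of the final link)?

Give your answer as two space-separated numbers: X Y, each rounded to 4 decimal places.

joint[0] = (0.0000, 0.0000)  (base)
link 0: phi[0] = 40 = 40 deg
  cos(40 deg) = 0.7660, sin(40 deg) = 0.6428
  joint[1] = (0.0000, 0.0000) + 2.2 * (0.7660, 0.6428) = (0.0000 + 1.6853, 0.0000 + 1.4141) = (1.6853, 1.4141)
link 1: phi[1] = 40 + 160 = 200 deg
  cos(200 deg) = -0.9397, sin(200 deg) = -0.3420
  joint[2] = (1.6853, 1.4141) + 5.3 * (-0.9397, -0.3420) = (1.6853 + -4.9804, 1.4141 + -1.8127) = (-3.2951, -0.3986)
link 2: phi[2] = 40 + 160 + 60 = 260 deg
  cos(260 deg) = -0.1736, sin(260 deg) = -0.9848
  joint[3] = (-3.2951, -0.3986) + 6.7 * (-0.1736, -0.9848) = (-3.2951 + -1.1634, -0.3986 + -6.5982) = (-4.4585, -6.9968)
link 3: phi[3] = 40 + 160 + 60 + -45 = 215 deg
  cos(215 deg) = -0.8192, sin(215 deg) = -0.5736
  joint[4] = (-4.4585, -6.9968) + 3.2 * (-0.8192, -0.5736) = (-4.4585 + -2.6213, -6.9968 + -1.8354) = (-7.0798, -8.8322)
End effector: (-7.0798, -8.8322)

Answer: -7.0798 -8.8322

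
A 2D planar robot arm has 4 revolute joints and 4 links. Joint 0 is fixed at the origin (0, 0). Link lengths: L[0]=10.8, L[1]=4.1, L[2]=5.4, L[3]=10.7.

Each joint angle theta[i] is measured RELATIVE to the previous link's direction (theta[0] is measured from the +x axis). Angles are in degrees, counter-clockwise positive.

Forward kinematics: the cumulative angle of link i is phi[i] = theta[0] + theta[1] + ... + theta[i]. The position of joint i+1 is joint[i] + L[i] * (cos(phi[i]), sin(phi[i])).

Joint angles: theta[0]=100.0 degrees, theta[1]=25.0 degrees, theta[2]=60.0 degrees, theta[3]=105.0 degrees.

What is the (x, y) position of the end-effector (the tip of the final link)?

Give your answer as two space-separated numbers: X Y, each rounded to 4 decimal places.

Answer: -5.9469 3.4691

Derivation:
joint[0] = (0.0000, 0.0000)  (base)
link 0: phi[0] = 100 = 100 deg
  cos(100 deg) = -0.1736, sin(100 deg) = 0.9848
  joint[1] = (0.0000, 0.0000) + 10.8 * (-0.1736, 0.9848) = (0.0000 + -1.8754, 0.0000 + 10.6359) = (-1.8754, 10.6359)
link 1: phi[1] = 100 + 25 = 125 deg
  cos(125 deg) = -0.5736, sin(125 deg) = 0.8192
  joint[2] = (-1.8754, 10.6359) + 4.1 * (-0.5736, 0.8192) = (-1.8754 + -2.3517, 10.6359 + 3.3585) = (-4.2271, 13.9944)
link 2: phi[2] = 100 + 25 + 60 = 185 deg
  cos(185 deg) = -0.9962, sin(185 deg) = -0.0872
  joint[3] = (-4.2271, 13.9944) + 5.4 * (-0.9962, -0.0872) = (-4.2271 + -5.3795, 13.9944 + -0.4706) = (-9.6065, 13.5238)
link 3: phi[3] = 100 + 25 + 60 + 105 = 290 deg
  cos(290 deg) = 0.3420, sin(290 deg) = -0.9397
  joint[4] = (-9.6065, 13.5238) + 10.7 * (0.3420, -0.9397) = (-9.6065 + 3.6596, 13.5238 + -10.0547) = (-5.9469, 3.4691)
End effector: (-5.9469, 3.4691)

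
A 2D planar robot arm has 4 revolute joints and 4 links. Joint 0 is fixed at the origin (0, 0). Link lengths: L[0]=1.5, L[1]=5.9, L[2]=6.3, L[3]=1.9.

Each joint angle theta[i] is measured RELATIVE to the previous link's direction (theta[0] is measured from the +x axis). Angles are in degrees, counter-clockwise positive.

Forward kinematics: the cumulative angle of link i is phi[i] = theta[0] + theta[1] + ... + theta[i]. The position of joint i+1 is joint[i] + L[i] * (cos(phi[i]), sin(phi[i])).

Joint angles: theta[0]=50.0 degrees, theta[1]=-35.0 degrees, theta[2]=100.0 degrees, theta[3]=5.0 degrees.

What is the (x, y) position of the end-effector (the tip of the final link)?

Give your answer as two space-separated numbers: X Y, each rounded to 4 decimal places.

Answer: 3.0506 10.0313

Derivation:
joint[0] = (0.0000, 0.0000)  (base)
link 0: phi[0] = 50 = 50 deg
  cos(50 deg) = 0.6428, sin(50 deg) = 0.7660
  joint[1] = (0.0000, 0.0000) + 1.5 * (0.6428, 0.7660) = (0.0000 + 0.9642, 0.0000 + 1.1491) = (0.9642, 1.1491)
link 1: phi[1] = 50 + -35 = 15 deg
  cos(15 deg) = 0.9659, sin(15 deg) = 0.2588
  joint[2] = (0.9642, 1.1491) + 5.9 * (0.9659, 0.2588) = (0.9642 + 5.6990, 1.1491 + 1.5270) = (6.6631, 2.6761)
link 2: phi[2] = 50 + -35 + 100 = 115 deg
  cos(115 deg) = -0.4226, sin(115 deg) = 0.9063
  joint[3] = (6.6631, 2.6761) + 6.3 * (-0.4226, 0.9063) = (6.6631 + -2.6625, 2.6761 + 5.7097) = (4.0006, 8.3858)
link 3: phi[3] = 50 + -35 + 100 + 5 = 120 deg
  cos(120 deg) = -0.5000, sin(120 deg) = 0.8660
  joint[4] = (4.0006, 8.3858) + 1.9 * (-0.5000, 0.8660) = (4.0006 + -0.9500, 8.3858 + 1.6454) = (3.0506, 10.0313)
End effector: (3.0506, 10.0313)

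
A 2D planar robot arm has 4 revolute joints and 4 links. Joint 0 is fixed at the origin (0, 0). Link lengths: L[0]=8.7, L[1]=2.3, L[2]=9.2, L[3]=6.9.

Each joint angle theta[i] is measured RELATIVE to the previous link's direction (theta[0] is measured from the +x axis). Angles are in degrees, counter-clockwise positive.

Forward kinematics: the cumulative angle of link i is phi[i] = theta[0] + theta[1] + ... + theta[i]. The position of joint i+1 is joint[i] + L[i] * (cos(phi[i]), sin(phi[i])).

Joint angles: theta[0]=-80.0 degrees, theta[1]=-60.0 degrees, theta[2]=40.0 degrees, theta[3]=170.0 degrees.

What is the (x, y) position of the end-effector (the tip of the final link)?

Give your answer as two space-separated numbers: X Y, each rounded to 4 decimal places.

joint[0] = (0.0000, 0.0000)  (base)
link 0: phi[0] = -80 = -80 deg
  cos(-80 deg) = 0.1736, sin(-80 deg) = -0.9848
  joint[1] = (0.0000, 0.0000) + 8.7 * (0.1736, -0.9848) = (0.0000 + 1.5107, 0.0000 + -8.5678) = (1.5107, -8.5678)
link 1: phi[1] = -80 + -60 = -140 deg
  cos(-140 deg) = -0.7660, sin(-140 deg) = -0.6428
  joint[2] = (1.5107, -8.5678) + 2.3 * (-0.7660, -0.6428) = (1.5107 + -1.7619, -8.5678 + -1.4784) = (-0.2512, -10.0462)
link 2: phi[2] = -80 + -60 + 40 = -100 deg
  cos(-100 deg) = -0.1736, sin(-100 deg) = -0.9848
  joint[3] = (-0.2512, -10.0462) + 9.2 * (-0.1736, -0.9848) = (-0.2512 + -1.5976, -10.0462 + -9.0602) = (-1.8487, -19.1065)
link 3: phi[3] = -80 + -60 + 40 + 170 = 70 deg
  cos(70 deg) = 0.3420, sin(70 deg) = 0.9397
  joint[4] = (-1.8487, -19.1065) + 6.9 * (0.3420, 0.9397) = (-1.8487 + 2.3599, -19.1065 + 6.4839) = (0.5112, -12.6226)
End effector: (0.5112, -12.6226)

Answer: 0.5112 -12.6226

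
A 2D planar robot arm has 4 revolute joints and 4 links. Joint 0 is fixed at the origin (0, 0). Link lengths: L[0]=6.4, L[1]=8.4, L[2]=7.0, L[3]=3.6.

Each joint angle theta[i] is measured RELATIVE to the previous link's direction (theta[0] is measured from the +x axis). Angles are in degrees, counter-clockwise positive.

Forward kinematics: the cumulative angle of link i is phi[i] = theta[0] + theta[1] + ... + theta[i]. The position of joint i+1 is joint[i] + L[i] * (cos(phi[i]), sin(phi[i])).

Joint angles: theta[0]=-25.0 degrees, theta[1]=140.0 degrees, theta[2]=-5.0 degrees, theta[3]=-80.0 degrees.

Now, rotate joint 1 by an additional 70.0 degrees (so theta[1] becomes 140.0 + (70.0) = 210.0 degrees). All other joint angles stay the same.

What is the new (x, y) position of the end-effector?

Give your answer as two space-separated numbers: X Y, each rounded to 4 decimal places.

joint[0] = (0.0000, 0.0000)  (base)
link 0: phi[0] = -25 = -25 deg
  cos(-25 deg) = 0.9063, sin(-25 deg) = -0.4226
  joint[1] = (0.0000, 0.0000) + 6.4 * (0.9063, -0.4226) = (0.0000 + 5.8004, 0.0000 + -2.7048) = (5.8004, -2.7048)
link 1: phi[1] = -25 + 210 = 185 deg
  cos(185 deg) = -0.9962, sin(185 deg) = -0.0872
  joint[2] = (5.8004, -2.7048) + 8.4 * (-0.9962, -0.0872) = (5.8004 + -8.3680, -2.7048 + -0.7321) = (-2.5677, -3.4369)
link 2: phi[2] = -25 + 210 + -5 = 180 deg
  cos(180 deg) = -1.0000, sin(180 deg) = 0.0000
  joint[3] = (-2.5677, -3.4369) + 7 * (-1.0000, 0.0000) = (-2.5677 + -7.0000, -3.4369 + 0.0000) = (-9.5677, -3.4369)
link 3: phi[3] = -25 + 210 + -5 + -80 = 100 deg
  cos(100 deg) = -0.1736, sin(100 deg) = 0.9848
  joint[4] = (-9.5677, -3.4369) + 3.6 * (-0.1736, 0.9848) = (-9.5677 + -0.6251, -3.4369 + 3.5453) = (-10.1928, 0.1084)
End effector: (-10.1928, 0.1084)

Answer: -10.1928 0.1084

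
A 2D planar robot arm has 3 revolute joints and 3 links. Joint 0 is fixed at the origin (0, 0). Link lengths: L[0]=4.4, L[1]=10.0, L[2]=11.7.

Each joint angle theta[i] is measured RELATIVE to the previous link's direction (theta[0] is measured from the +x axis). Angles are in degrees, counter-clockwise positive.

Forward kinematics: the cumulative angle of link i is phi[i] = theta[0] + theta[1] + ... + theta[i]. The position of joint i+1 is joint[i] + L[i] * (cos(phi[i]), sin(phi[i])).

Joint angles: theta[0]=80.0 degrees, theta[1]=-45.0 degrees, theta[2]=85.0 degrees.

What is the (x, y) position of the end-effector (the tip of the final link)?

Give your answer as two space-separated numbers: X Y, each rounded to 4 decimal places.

joint[0] = (0.0000, 0.0000)  (base)
link 0: phi[0] = 80 = 80 deg
  cos(80 deg) = 0.1736, sin(80 deg) = 0.9848
  joint[1] = (0.0000, 0.0000) + 4.4 * (0.1736, 0.9848) = (0.0000 + 0.7641, 0.0000 + 4.3332) = (0.7641, 4.3332)
link 1: phi[1] = 80 + -45 = 35 deg
  cos(35 deg) = 0.8192, sin(35 deg) = 0.5736
  joint[2] = (0.7641, 4.3332) + 10 * (0.8192, 0.5736) = (0.7641 + 8.1915, 4.3332 + 5.7358) = (8.9556, 10.0689)
link 2: phi[2] = 80 + -45 + 85 = 120 deg
  cos(120 deg) = -0.5000, sin(120 deg) = 0.8660
  joint[3] = (8.9556, 10.0689) + 11.7 * (-0.5000, 0.8660) = (8.9556 + -5.8500, 10.0689 + 10.1325) = (3.1056, 20.2014)
End effector: (3.1056, 20.2014)

Answer: 3.1056 20.2014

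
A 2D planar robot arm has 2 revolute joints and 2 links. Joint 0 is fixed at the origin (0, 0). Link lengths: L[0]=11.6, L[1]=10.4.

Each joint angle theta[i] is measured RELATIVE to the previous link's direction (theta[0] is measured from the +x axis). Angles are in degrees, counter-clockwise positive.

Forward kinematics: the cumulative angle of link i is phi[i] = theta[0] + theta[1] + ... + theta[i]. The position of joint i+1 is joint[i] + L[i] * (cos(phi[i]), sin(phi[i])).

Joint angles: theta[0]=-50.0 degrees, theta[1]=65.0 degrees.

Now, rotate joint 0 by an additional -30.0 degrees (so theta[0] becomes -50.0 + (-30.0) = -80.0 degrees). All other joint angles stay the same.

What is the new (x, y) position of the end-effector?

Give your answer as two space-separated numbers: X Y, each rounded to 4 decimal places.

joint[0] = (0.0000, 0.0000)  (base)
link 0: phi[0] = -80 = -80 deg
  cos(-80 deg) = 0.1736, sin(-80 deg) = -0.9848
  joint[1] = (0.0000, 0.0000) + 11.6 * (0.1736, -0.9848) = (0.0000 + 2.0143, 0.0000 + -11.4238) = (2.0143, -11.4238)
link 1: phi[1] = -80 + 65 = -15 deg
  cos(-15 deg) = 0.9659, sin(-15 deg) = -0.2588
  joint[2] = (2.0143, -11.4238) + 10.4 * (0.9659, -0.2588) = (2.0143 + 10.0456, -11.4238 + -2.6917) = (12.0599, -14.1155)
End effector: (12.0599, -14.1155)

Answer: 12.0599 -14.1155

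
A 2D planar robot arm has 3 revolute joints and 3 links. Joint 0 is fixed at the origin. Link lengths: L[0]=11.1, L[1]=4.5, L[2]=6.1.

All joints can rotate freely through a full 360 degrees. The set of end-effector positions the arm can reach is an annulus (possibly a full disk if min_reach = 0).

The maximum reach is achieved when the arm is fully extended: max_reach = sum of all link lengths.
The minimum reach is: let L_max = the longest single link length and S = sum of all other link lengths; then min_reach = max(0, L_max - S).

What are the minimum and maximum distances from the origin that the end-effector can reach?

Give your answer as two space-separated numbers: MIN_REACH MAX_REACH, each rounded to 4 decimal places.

Answer: 0.5000 21.7000

Derivation:
Link lengths: [11.1, 4.5, 6.1]
max_reach = 11.1 + 4.5 + 6.1 = 21.7
L_max = max([11.1, 4.5, 6.1]) = 11.1
S (sum of others) = 21.7 - 11.1 = 10.6
min_reach = max(0, 11.1 - 10.6) = max(0, 0.5) = 0.5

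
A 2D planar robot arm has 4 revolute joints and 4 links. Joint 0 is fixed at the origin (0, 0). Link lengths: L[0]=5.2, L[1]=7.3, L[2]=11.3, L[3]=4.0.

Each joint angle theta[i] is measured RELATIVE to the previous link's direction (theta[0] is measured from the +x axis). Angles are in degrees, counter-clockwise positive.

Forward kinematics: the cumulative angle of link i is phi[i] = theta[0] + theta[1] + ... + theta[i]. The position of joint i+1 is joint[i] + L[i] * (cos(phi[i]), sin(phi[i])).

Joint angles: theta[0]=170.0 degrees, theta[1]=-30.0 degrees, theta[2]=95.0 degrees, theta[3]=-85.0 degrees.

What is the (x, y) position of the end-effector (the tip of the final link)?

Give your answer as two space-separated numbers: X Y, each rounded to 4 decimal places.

joint[0] = (0.0000, 0.0000)  (base)
link 0: phi[0] = 170 = 170 deg
  cos(170 deg) = -0.9848, sin(170 deg) = 0.1736
  joint[1] = (0.0000, 0.0000) + 5.2 * (-0.9848, 0.1736) = (0.0000 + -5.1210, 0.0000 + 0.9030) = (-5.1210, 0.9030)
link 1: phi[1] = 170 + -30 = 140 deg
  cos(140 deg) = -0.7660, sin(140 deg) = 0.6428
  joint[2] = (-5.1210, 0.9030) + 7.3 * (-0.7660, 0.6428) = (-5.1210 + -5.5921, 0.9030 + 4.6923) = (-10.7131, 5.5953)
link 2: phi[2] = 170 + -30 + 95 = 235 deg
  cos(235 deg) = -0.5736, sin(235 deg) = -0.8192
  joint[3] = (-10.7131, 5.5953) + 11.3 * (-0.5736, -0.8192) = (-10.7131 + -6.4814, 5.5953 + -9.2564) = (-17.1945, -3.6611)
link 3: phi[3] = 170 + -30 + 95 + -85 = 150 deg
  cos(150 deg) = -0.8660, sin(150 deg) = 0.5000
  joint[4] = (-17.1945, -3.6611) + 4 * (-0.8660, 0.5000) = (-17.1945 + -3.4641, -3.6611 + 2.0000) = (-20.6586, -1.6611)
End effector: (-20.6586, -1.6611)

Answer: -20.6586 -1.6611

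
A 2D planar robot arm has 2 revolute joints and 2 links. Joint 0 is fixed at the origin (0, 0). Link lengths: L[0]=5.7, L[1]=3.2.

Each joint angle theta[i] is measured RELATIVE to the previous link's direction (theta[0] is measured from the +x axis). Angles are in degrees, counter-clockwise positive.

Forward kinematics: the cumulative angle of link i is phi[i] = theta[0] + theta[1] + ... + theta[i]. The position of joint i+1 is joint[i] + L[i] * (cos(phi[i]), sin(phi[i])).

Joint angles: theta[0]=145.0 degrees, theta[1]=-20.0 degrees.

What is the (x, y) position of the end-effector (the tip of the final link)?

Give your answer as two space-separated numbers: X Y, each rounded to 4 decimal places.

joint[0] = (0.0000, 0.0000)  (base)
link 0: phi[0] = 145 = 145 deg
  cos(145 deg) = -0.8192, sin(145 deg) = 0.5736
  joint[1] = (0.0000, 0.0000) + 5.7 * (-0.8192, 0.5736) = (0.0000 + -4.6692, 0.0000 + 3.2694) = (-4.6692, 3.2694)
link 1: phi[1] = 145 + -20 = 125 deg
  cos(125 deg) = -0.5736, sin(125 deg) = 0.8192
  joint[2] = (-4.6692, 3.2694) + 3.2 * (-0.5736, 0.8192) = (-4.6692 + -1.8354, 3.2694 + 2.6213) = (-6.5046, 5.8907)
End effector: (-6.5046, 5.8907)

Answer: -6.5046 5.8907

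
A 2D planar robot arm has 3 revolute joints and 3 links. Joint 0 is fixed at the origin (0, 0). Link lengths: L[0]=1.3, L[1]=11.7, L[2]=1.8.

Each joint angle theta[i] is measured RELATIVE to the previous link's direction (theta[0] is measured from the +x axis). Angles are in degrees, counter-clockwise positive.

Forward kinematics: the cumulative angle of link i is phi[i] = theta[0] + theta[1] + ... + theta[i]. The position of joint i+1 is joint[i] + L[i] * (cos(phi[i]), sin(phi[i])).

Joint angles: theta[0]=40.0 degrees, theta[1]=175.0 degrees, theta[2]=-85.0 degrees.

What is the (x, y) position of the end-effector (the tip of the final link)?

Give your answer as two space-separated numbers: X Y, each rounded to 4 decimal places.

joint[0] = (0.0000, 0.0000)  (base)
link 0: phi[0] = 40 = 40 deg
  cos(40 deg) = 0.7660, sin(40 deg) = 0.6428
  joint[1] = (0.0000, 0.0000) + 1.3 * (0.7660, 0.6428) = (0.0000 + 0.9959, 0.0000 + 0.8356) = (0.9959, 0.8356)
link 1: phi[1] = 40 + 175 = 215 deg
  cos(215 deg) = -0.8192, sin(215 deg) = -0.5736
  joint[2] = (0.9959, 0.8356) + 11.7 * (-0.8192, -0.5736) = (0.9959 + -9.5841, 0.8356 + -6.7108) = (-8.5882, -5.8752)
link 2: phi[2] = 40 + 175 + -85 = 130 deg
  cos(130 deg) = -0.6428, sin(130 deg) = 0.7660
  joint[3] = (-8.5882, -5.8752) + 1.8 * (-0.6428, 0.7660) = (-8.5882 + -1.1570, -5.8752 + 1.3789) = (-9.7452, -4.4963)
End effector: (-9.7452, -4.4963)

Answer: -9.7452 -4.4963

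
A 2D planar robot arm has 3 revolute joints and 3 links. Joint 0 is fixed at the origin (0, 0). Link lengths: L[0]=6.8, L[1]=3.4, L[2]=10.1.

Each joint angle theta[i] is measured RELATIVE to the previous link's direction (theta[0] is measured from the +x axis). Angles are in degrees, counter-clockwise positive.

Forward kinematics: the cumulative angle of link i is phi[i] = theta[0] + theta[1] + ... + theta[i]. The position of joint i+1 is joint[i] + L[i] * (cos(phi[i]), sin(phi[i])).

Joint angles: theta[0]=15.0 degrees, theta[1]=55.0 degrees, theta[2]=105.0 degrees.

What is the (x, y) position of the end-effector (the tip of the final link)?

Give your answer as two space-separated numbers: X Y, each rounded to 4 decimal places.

Answer: -2.3304 5.8352

Derivation:
joint[0] = (0.0000, 0.0000)  (base)
link 0: phi[0] = 15 = 15 deg
  cos(15 deg) = 0.9659, sin(15 deg) = 0.2588
  joint[1] = (0.0000, 0.0000) + 6.8 * (0.9659, 0.2588) = (0.0000 + 6.5683, 0.0000 + 1.7600) = (6.5683, 1.7600)
link 1: phi[1] = 15 + 55 = 70 deg
  cos(70 deg) = 0.3420, sin(70 deg) = 0.9397
  joint[2] = (6.5683, 1.7600) + 3.4 * (0.3420, 0.9397) = (6.5683 + 1.1629, 1.7600 + 3.1950) = (7.7312, 4.9549)
link 2: phi[2] = 15 + 55 + 105 = 175 deg
  cos(175 deg) = -0.9962, sin(175 deg) = 0.0872
  joint[3] = (7.7312, 4.9549) + 10.1 * (-0.9962, 0.0872) = (7.7312 + -10.0616, 4.9549 + 0.8803) = (-2.3304, 5.8352)
End effector: (-2.3304, 5.8352)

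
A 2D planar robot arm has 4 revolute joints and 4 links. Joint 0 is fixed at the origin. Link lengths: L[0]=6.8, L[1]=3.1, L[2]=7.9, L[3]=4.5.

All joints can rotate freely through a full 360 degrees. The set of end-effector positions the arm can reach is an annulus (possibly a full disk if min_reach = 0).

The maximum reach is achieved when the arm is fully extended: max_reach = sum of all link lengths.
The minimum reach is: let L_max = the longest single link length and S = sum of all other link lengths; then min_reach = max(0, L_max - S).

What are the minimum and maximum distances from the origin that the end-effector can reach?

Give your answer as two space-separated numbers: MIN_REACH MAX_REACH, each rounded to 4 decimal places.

Answer: 0.0000 22.3000

Derivation:
Link lengths: [6.8, 3.1, 7.9, 4.5]
max_reach = 6.8 + 3.1 + 7.9 + 4.5 = 22.3
L_max = max([6.8, 3.1, 7.9, 4.5]) = 7.9
S (sum of others) = 22.3 - 7.9 = 14.4
min_reach = max(0, 7.9 - 14.4) = max(0, -6.5) = 0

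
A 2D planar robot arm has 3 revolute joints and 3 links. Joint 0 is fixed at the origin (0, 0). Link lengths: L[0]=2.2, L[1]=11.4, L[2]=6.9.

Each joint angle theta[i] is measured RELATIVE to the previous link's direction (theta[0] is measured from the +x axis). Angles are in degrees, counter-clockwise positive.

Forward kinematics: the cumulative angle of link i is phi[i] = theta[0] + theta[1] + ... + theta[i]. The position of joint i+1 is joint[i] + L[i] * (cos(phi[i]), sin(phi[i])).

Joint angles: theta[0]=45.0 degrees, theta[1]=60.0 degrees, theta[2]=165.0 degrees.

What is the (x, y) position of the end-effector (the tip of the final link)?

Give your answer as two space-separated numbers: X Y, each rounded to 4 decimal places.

joint[0] = (0.0000, 0.0000)  (base)
link 0: phi[0] = 45 = 45 deg
  cos(45 deg) = 0.7071, sin(45 deg) = 0.7071
  joint[1] = (0.0000, 0.0000) + 2.2 * (0.7071, 0.7071) = (0.0000 + 1.5556, 0.0000 + 1.5556) = (1.5556, 1.5556)
link 1: phi[1] = 45 + 60 = 105 deg
  cos(105 deg) = -0.2588, sin(105 deg) = 0.9659
  joint[2] = (1.5556, 1.5556) + 11.4 * (-0.2588, 0.9659) = (1.5556 + -2.9505, 1.5556 + 11.0116) = (-1.3949, 12.5672)
link 2: phi[2] = 45 + 60 + 165 = 270 deg
  cos(270 deg) = -0.0000, sin(270 deg) = -1.0000
  joint[3] = (-1.3949, 12.5672) + 6.9 * (-0.0000, -1.0000) = (-1.3949 + -0.0000, 12.5672 + -6.9000) = (-1.3949, 5.6672)
End effector: (-1.3949, 5.6672)

Answer: -1.3949 5.6672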